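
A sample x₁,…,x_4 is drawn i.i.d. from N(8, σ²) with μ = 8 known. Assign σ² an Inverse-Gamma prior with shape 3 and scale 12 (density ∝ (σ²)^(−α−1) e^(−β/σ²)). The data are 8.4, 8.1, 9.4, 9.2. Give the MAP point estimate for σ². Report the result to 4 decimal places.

σ̂²_MAP = 2.2975

Sum of squared deviations about the known mean: SS = (8.4−8)² + (8.1−8)² + (9.4−8)² + (9.2−8)² = 3.57.
The Normal likelihood contributes (σ²)^(−n/2) exp(−SS/(2σ²)), so the posterior is Inverse-Gamma(α + n/2, β + SS/2) = Inverse-Gamma(5, 13.785).
The mode of Inverse-Gamma(a, b) is b/(a+1) = 13.785/6 ≈ 2.2975.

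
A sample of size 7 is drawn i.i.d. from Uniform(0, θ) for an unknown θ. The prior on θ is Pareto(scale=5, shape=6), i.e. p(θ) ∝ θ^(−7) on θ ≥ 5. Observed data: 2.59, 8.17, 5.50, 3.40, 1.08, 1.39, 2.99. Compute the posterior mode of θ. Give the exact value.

The Uniform(0, θ) likelihood is θ^(−n) for θ ≥ max(xᵢ), zero otherwise. Here max(xᵢ) = 8.17.
Posterior ∝ θ^(−7) · θ^(−7) = θ^(−14) on θ ≥ max(5, 8.17) = 8.17.
This density is strictly decreasing in θ, so the posterior mode lies at the lower boundary of the support.

θ̂_MAP = 8.17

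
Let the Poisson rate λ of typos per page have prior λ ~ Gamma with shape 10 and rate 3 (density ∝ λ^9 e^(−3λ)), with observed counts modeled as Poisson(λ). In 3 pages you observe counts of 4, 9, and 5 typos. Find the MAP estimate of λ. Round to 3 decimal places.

Σxᵢ = 4+9+5 = 18, with n = 3.
Posterior ∝ λ^9e^(−3λ) · λ^18e^(−3λ) = λ^27e^(−6λ), i.e. Gamma(shape=28, rate=6).
The mode of a Gamma(a, b) with a ≥ 1 (shape–rate) is (a−1)/b = 27/6 ≈ 4.500.

λ̂_MAP = 4.500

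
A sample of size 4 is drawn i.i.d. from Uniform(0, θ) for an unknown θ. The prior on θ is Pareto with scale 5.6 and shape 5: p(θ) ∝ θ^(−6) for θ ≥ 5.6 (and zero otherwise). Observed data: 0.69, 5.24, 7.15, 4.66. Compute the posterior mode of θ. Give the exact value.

θ̂_MAP = 7.15

The Uniform(0, θ) likelihood is θ^(−n) for θ ≥ max(xᵢ), zero otherwise. Here max(xᵢ) = 7.15.
Posterior ∝ θ^(−6) · θ^(−4) = θ^(−10) on θ ≥ max(5.6, 7.15) = 7.15.
This density is strictly decreasing in θ, so the posterior mode lies at the lower boundary of the support.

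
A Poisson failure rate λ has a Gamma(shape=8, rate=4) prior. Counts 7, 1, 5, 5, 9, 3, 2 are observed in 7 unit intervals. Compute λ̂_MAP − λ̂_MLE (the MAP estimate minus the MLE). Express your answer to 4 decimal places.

Σxᵢ = 32. Posterior is Gamma(40, 11); MAP = (40−1)/11 = 39/11 ≈ 3.54545.
MLE = x̄ = 32/7 ≈ 4.57143.
Difference = 39/11 − 32/7 = -79/77 ≈ -1.0260.

MAP − MLE = -1.0260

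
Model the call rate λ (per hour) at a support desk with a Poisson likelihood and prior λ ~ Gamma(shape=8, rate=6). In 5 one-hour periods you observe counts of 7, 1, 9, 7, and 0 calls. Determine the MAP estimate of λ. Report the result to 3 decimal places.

Σxᵢ = 7+1+9+7+0 = 24, with n = 5.
Posterior ∝ λ^7e^(−6λ) · λ^24e^(−5λ) = λ^31e^(−11λ), i.e. Gamma(shape=32, rate=11).
The mode of a Gamma(a, b) with a ≥ 1 (shape–rate) is (a−1)/b = 31/11 ≈ 2.818.

λ̂_MAP = 2.818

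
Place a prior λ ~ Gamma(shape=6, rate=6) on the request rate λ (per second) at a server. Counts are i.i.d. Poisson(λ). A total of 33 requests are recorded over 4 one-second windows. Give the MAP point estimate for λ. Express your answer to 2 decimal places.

λ̂_MAP = 3.80

Σxᵢ = 33, n = 4.
Posterior ∝ λ^5e^(−6λ) · λ^33e^(−4λ) = λ^38e^(−10λ), i.e. Gamma(shape=39, rate=10).
The mode of a Gamma(a, b) with a ≥ 1 (shape–rate) is (a−1)/b = 38/10 ≈ 3.80.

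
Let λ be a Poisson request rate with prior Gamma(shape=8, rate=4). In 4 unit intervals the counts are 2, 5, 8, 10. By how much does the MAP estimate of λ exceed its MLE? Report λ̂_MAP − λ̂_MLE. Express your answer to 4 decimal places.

MAP − MLE = -2.2500

Σxᵢ = 25. Posterior is Gamma(33, 8); MAP = (33−1)/8 = 32/8 ≈ 4.00000.
MLE = x̄ = 25/4 ≈ 6.25000.
Difference = 32/8 − 25/4 = -9/4 ≈ -2.2500.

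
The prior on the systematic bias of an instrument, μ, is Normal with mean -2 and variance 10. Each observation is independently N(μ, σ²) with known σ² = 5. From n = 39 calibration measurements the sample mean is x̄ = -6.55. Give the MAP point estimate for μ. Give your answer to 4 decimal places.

μ̂_MAP = -6.4924

n = 39, x̄ = -6.55.
For a Normal prior and Normal likelihood with known variance, the posterior is Normal; its mode equals its mean, the precision-weighted average.
Prior precision 1/σ₀² = 1/10 = 0.1; data precision n/σ² = 39/5 = 7.8.
μ̂ = (0.1·(-2) + 7.8·(-6.55)) / (0.1 + 7.8) = (-51.29)/7.9 = -5129/790 ≈ -6.4924.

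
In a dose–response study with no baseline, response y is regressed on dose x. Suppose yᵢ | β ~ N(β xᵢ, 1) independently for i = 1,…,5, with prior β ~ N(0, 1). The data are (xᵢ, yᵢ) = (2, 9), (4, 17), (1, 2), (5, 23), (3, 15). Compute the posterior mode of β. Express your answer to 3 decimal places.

log p(β | y) = −Σ(yᵢ − βxᵢ)²/(2·1) − β²/(2·1) + const.
Setting the derivative to zero: Σxᵢ(yᵢ − βxᵢ)/1 − β/1 = 0, so β = Σxᵢyᵢ / (Σxᵢ² + σ²/τ²).
Σxᵢyᵢ = 2·9 + 4·17 + 1·2 + 5·23 + 3·15 = 248; Σxᵢ² = 55; σ²/τ² = 1.
β̂_MAP = 248 / (55 + 1) = 248/56 ≈ 4.429.

β̂_MAP = 4.429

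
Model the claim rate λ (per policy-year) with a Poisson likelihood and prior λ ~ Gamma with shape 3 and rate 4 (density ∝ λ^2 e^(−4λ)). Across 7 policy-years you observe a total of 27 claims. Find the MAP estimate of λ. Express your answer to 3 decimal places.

Σxᵢ = 27, n = 7.
Posterior ∝ λ^2e^(−4λ) · λ^27e^(−7λ) = λ^29e^(−11λ), i.e. Gamma(shape=30, rate=11).
The mode of a Gamma(a, b) with a ≥ 1 (shape–rate) is (a−1)/b = 29/11 ≈ 2.636.

λ̂_MAP = 2.636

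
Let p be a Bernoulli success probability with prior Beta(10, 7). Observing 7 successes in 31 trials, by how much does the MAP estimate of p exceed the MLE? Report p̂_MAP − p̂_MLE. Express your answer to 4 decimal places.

MAP − MLE = 0.1220

Posterior is Beta(17, 31); MAP = (17−1)/(48−2) = 16/46 ≈ 0.34783.
MLE ignores the prior: p̂_MLE = k/n = 7/31 ≈ 0.22581.
Difference = 16/46 − 7/31 = 87/713 ≈ 0.1220.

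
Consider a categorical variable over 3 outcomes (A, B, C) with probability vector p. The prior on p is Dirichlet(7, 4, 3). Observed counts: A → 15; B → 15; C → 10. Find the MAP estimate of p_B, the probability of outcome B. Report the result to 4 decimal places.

The posterior is Dirichlet(αᵢ + nᵢ) = Dirichlet(22, 19, 13).
For a Dirichlet(a₁,…,a_K) with all aᵢ > 1, the mode has j-th component (aⱼ − 1)/(Σaᵢ − K).
Here Σaᵢ = 54 and K = 3, so p_B = (19 − 1)/(54 − 3) = 18/51 ≈ 0.3529.

MAP estimate of p_B = 0.3529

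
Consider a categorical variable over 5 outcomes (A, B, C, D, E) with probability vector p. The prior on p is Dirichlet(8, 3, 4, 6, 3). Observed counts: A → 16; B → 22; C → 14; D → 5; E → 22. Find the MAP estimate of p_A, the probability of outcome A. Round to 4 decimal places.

The posterior is Dirichlet(αᵢ + nᵢ) = Dirichlet(24, 25, 18, 11, 25).
For a Dirichlet(a₁,…,a_K) with all aᵢ > 1, the mode has j-th component (aⱼ − 1)/(Σaᵢ − K).
Here Σaᵢ = 103 and K = 5, so p_A = (24 − 1)/(103 − 5) = 23/98 ≈ 0.2347.

MAP estimate of p_A = 0.2347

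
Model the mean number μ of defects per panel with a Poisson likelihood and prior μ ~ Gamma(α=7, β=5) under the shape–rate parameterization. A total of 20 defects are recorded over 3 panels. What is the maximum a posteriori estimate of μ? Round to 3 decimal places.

Σxᵢ = 20, n = 3.
Posterior ∝ μ^6e^(−5μ) · μ^20e^(−3μ) = μ^26e^(−8μ), i.e. Gamma(shape=27, rate=8).
The mode of a Gamma(a, b) with a ≥ 1 (shape–rate) is (a−1)/b = 26/8 ≈ 3.250.

μ̂_MAP = 3.250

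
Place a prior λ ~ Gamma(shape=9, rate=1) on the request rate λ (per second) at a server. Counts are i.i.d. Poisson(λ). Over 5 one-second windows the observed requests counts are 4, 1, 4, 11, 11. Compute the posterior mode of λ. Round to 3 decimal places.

λ̂_MAP = 6.500

Σxᵢ = 4+1+4+11+11 = 31, with n = 5.
Posterior ∝ λ^8e^(−1λ) · λ^31e^(−5λ) = λ^39e^(−6λ), i.e. Gamma(shape=40, rate=6).
The mode of a Gamma(a, b) with a ≥ 1 (shape–rate) is (a−1)/b = 39/6 ≈ 6.500.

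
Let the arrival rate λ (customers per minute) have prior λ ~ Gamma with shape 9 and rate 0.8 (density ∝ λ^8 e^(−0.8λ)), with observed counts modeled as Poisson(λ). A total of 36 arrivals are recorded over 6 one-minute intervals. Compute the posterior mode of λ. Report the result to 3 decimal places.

Σxᵢ = 36, n = 6.
Posterior ∝ λ^8e^(−0.8λ) · λ^36e^(−6λ) = λ^44e^(−6.8λ), i.e. Gamma(shape=45, rate=6.8).
The mode of a Gamma(a, b) with a ≥ 1 (shape–rate) is (a−1)/b = 44/6.8 ≈ 6.471.

λ̂_MAP = 6.471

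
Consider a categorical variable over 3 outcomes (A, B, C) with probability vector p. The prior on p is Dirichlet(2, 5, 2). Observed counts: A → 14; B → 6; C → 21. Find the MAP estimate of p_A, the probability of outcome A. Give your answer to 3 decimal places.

The posterior is Dirichlet(αᵢ + nᵢ) = Dirichlet(16, 11, 23).
For a Dirichlet(a₁,…,a_K) with all aᵢ > 1, the mode has j-th component (aⱼ − 1)/(Σaᵢ − K).
Here Σaᵢ = 50 and K = 3, so p_A = (16 − 1)/(50 − 3) = 15/47 ≈ 0.319.

MAP estimate of p_A = 0.319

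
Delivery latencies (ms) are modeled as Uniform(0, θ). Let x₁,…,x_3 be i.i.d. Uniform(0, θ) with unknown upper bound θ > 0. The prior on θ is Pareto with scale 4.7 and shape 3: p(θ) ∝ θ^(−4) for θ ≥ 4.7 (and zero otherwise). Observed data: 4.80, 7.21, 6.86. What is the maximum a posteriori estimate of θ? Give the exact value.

θ̂_MAP = 7.21

The Uniform(0, θ) likelihood is θ^(−n) for θ ≥ max(xᵢ), zero otherwise. Here max(xᵢ) = 7.21.
Posterior ∝ θ^(−4) · θ^(−3) = θ^(−7) on θ ≥ max(4.7, 7.21) = 7.21.
This density is strictly decreasing in θ, so the posterior mode lies at the lower boundary of the support.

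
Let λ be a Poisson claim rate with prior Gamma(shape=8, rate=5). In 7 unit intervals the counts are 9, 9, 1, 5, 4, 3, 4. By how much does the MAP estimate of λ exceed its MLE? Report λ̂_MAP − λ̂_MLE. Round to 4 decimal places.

Σxᵢ = 35. Posterior is Gamma(43, 12); MAP = (43−1)/12 = 42/12 ≈ 3.50000.
MLE = x̄ = 35/7 ≈ 5.00000.
Difference = 42/12 − 35/7 = -3/2 ≈ -1.5000.

MAP − MLE = -1.5000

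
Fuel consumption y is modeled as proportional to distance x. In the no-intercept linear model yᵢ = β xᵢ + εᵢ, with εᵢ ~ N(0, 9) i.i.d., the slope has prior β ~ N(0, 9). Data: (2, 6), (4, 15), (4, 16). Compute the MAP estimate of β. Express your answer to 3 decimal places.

β̂_MAP = 3.676

log p(β | y) = −Σ(yᵢ − βxᵢ)²/(2·9) − β²/(2·9) + const.
Setting the derivative to zero: Σxᵢ(yᵢ − βxᵢ)/9 − β/9 = 0, so β = Σxᵢyᵢ / (Σxᵢ² + σ²/τ²).
Σxᵢyᵢ = 2·6 + 4·15 + 4·16 = 136; Σxᵢ² = 36; σ²/τ² = 1.
β̂_MAP = 136 / (36 + 1) = 136/37 ≈ 3.676.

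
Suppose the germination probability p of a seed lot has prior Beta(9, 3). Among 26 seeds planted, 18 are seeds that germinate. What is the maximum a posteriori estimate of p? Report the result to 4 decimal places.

p̂_MAP = 0.7222

Prior: Beta(9, 3).
Data: 18 successes in 26 trials. The binomial likelihood contributes p^18(1−p)^8, so the posterior is Beta(9+18, 3+8) = Beta(27, 11).
For Beta(a, b) with a, b > 1 the mode is (a−1)/(a+b−2) = 26/36 ≈ 0.7222.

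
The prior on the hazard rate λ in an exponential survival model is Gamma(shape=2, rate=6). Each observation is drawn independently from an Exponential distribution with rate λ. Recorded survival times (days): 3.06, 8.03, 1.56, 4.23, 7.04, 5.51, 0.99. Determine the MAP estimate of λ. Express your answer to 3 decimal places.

λ̂_MAP = 0.220

The Exponential(rate=λ) likelihood is ∝ λ^n e^(−λΣtᵢ). Here n = 7 and Σtᵢ = 3.06 + 8.03 + 1.56 + 4.23 + 7.04 + 5.51 + 0.99 = 30.42.
Posterior ∝ λe^(−6λ) · λ^7e^(−30.42λ) = λ^8e^(−36.42λ), i.e. Gamma(9, 36.42).
Mode = (a−1)/b = 8/36.42 ≈ 0.220.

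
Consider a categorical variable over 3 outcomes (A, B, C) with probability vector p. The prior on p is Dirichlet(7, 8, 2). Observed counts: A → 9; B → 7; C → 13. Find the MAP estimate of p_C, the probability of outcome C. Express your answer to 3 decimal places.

MAP estimate of p_C = 0.326

The posterior is Dirichlet(αᵢ + nᵢ) = Dirichlet(16, 15, 15).
For a Dirichlet(a₁,…,a_K) with all aᵢ > 1, the mode has j-th component (aⱼ − 1)/(Σaᵢ − K).
Here Σaᵢ = 46 and K = 3, so p_C = (15 − 1)/(46 − 3) = 14/43 ≈ 0.326.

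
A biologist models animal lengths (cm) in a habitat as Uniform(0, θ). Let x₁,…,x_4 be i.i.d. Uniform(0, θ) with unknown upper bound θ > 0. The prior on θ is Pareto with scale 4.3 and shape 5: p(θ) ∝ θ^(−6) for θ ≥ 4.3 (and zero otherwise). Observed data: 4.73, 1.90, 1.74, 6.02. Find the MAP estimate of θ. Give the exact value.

The Uniform(0, θ) likelihood is θ^(−n) for θ ≥ max(xᵢ), zero otherwise. Here max(xᵢ) = 6.02.
Posterior ∝ θ^(−6) · θ^(−4) = θ^(−10) on θ ≥ max(4.3, 6.02) = 6.02.
This density is strictly decreasing in θ, so the posterior mode lies at the lower boundary of the support.

θ̂_MAP = 6.02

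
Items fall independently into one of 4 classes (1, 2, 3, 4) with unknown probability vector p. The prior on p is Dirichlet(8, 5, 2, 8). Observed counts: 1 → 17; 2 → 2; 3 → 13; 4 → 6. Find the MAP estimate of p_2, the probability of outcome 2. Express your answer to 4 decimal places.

MAP estimate: 0.1053

The posterior is Dirichlet(αᵢ + nᵢ) = Dirichlet(25, 7, 15, 14).
For a Dirichlet(a₁,…,a_K) with all aᵢ > 1, the mode has j-th component (aⱼ − 1)/(Σaᵢ − K).
Here Σaᵢ = 61 and K = 4, so p_2 = (7 − 1)/(61 − 4) = 6/57 ≈ 0.1053.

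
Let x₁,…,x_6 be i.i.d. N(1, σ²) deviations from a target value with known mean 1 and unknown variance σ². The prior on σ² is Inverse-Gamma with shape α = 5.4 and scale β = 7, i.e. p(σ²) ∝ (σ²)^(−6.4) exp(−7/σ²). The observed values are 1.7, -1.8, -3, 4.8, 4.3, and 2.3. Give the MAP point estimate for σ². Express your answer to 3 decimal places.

Sum of squared deviations about the known mean: SS = (1.7−1)² + (-1.8−1)² + (-3−1)² + (4.8−1)² + (4.3−1)² + (2.3−1)² = 51.35.
The Normal likelihood contributes (σ²)^(−n/2) exp(−SS/(2σ²)), so the posterior is Inverse-Gamma(α + n/2, β + SS/2) = Inverse-Gamma(8.4, 32.675).
The mode of Inverse-Gamma(a, b) is b/(a+1) = 32.675/9.4 ≈ 3.476.

σ̂²_MAP = 3.476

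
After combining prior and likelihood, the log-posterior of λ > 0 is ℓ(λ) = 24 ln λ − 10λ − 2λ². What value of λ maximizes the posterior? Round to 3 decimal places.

λ̂_MAP = 1.500

ℓ'(λ) = 24/λ − 10 − 4λ. Setting this to zero and multiplying by λ: 4λ² + 10λ − 24 = 0.
λ = (−10 + √(10² + 4·4·24)) / (2·4) = (−10 + √484) / 8 = (−10 + 22)/8 = 3/2.
ℓ''(λ) = −24/λ² − 4 < 0, confirming a maximum.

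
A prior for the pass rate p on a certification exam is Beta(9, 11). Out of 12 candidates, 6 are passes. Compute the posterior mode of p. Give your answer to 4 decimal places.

p̂_MAP = 0.4667

Prior: Beta(9, 11).
Data: 6 successes in 12 trials. The binomial likelihood contributes p^6(1−p)^6, so the posterior is Beta(9+6, 11+6) = Beta(15, 17).
For Beta(a, b) with a, b > 1 the mode is (a−1)/(a+b−2) = 14/30 ≈ 0.4667.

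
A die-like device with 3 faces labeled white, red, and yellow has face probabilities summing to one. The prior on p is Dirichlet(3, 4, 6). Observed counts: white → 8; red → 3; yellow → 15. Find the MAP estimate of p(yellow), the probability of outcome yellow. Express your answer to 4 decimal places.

The posterior is Dirichlet(αᵢ + nᵢ) = Dirichlet(11, 7, 21).
For a Dirichlet(a₁,…,a_K) with all aᵢ > 1, the mode has j-th component (aⱼ − 1)/(Σaᵢ − K).
Here Σaᵢ = 39 and K = 3, so p(yellow) = (21 − 1)/(39 − 3) = 20/36 ≈ 0.5556.

MAP estimate of p(yellow) = 0.5556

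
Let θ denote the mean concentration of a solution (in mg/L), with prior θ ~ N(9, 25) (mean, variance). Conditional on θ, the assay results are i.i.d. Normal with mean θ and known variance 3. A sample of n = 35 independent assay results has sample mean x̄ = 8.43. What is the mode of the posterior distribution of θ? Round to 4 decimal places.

n = 35, x̄ = 8.43.
For a Normal prior and Normal likelihood with known variance, the posterior is Normal; its mode equals its mean, the precision-weighted average.
Prior precision 1/σ₀² = 1/25 = 0.04; data precision n/σ² = 35/3.
θ̂ = (0.04·9 + (35/3)·8.43) / (0.04 + 35/3) = 98.71/(878/75) = 29613/3512 ≈ 8.4319.

θ̂_MAP = 8.4319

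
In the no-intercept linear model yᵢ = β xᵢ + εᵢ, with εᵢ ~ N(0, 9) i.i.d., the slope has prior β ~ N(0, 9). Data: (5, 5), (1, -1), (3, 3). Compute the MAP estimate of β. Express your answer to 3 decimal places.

log p(β | y) = −Σ(yᵢ − βxᵢ)²/(2·9) − β²/(2·9) + const.
Setting the derivative to zero: Σxᵢ(yᵢ − βxᵢ)/9 − β/9 = 0, so β = Σxᵢyᵢ / (Σxᵢ² + σ²/τ²).
Σxᵢyᵢ = 5·5 + 1·(-1) + 3·3 = 33; Σxᵢ² = 35; σ²/τ² = 1.
β̂_MAP = 33 / (35 + 1) = 33/36 ≈ 0.917.

β̂_MAP = 0.917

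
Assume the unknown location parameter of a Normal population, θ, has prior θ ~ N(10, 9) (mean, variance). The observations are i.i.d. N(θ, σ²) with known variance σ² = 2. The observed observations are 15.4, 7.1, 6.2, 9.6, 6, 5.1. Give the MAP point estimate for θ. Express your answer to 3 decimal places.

n = 6; x̄ = (15.4 + 7.1 + 6.2 + 9.6 + 6 + 5.1)/6 = 49.4/6 = 247/30 ≈ 8.2333.
For a Normal prior and Normal likelihood with known variance, the posterior is Normal; its mode equals its mean, the precision-weighted average.
Prior precision 1/σ₀² = 1/9; data precision n/σ² = 6/2 = 3.
θ̂ = ((1/9)·10 + 3·(247/30)) / (1/9 + 3) = (2323/90)/(28/9) = 2323/280 ≈ 8.296.

θ̂_MAP = 8.296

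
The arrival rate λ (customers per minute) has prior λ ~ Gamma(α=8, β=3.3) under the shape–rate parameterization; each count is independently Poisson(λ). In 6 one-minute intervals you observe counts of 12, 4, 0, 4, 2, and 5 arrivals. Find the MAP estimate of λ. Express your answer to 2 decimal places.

λ̂_MAP = 3.66

Σxᵢ = 12+4+0+4+2+5 = 27, with n = 6.
Posterior ∝ λ^7e^(−3.3λ) · λ^27e^(−6λ) = λ^34e^(−9.3λ), i.e. Gamma(shape=35, rate=9.3).
The mode of a Gamma(a, b) with a ≥ 1 (shape–rate) is (a−1)/b = 34/9.3 ≈ 3.66.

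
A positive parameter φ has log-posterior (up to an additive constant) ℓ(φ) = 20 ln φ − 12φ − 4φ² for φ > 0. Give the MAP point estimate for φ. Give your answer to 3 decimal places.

φ̂_MAP = 1.000

ℓ'(φ) = 20/φ − 12 − 8φ. Setting this to zero and multiplying by φ: 8φ² + 12φ − 20 = 0.
φ = (−12 + √(12² + 4·8·20)) / (2·8) = (−12 + √784) / 16 = (−12 + 28)/16 = 1.
ℓ''(φ) = −20/φ² − 8 < 0, confirming a maximum.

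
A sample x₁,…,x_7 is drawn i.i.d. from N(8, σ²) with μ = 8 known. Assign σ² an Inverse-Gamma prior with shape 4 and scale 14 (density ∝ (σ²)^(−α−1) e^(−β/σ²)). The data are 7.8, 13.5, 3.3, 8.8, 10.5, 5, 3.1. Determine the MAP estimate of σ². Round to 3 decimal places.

σ̂²_MAP = 7.075

Sum of squared deviations about the known mean: SS = (7.8−8)² + (13.5−8)² + (3.3−8)² + (8.8−8)² + (10.5−8)² + (5−8)² + (3.1−8)² = 92.28.
The Normal likelihood contributes (σ²)^(−n/2) exp(−SS/(2σ²)), so the posterior is Inverse-Gamma(α + n/2, β + SS/2) = Inverse-Gamma(7.5, 60.14).
The mode of Inverse-Gamma(a, b) is b/(a+1) = 60.14/8.5 ≈ 7.075.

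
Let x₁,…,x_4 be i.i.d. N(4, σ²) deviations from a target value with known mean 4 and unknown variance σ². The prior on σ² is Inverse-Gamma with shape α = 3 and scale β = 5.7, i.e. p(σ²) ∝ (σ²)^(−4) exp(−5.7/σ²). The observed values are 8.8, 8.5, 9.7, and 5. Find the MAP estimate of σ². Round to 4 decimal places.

σ̂²_MAP = 7.3483

Sum of squared deviations about the known mean: SS = (8.8−4)² + (8.5−4)² + (9.7−4)² + (5−4)² = 76.78.
The Normal likelihood contributes (σ²)^(−n/2) exp(−SS/(2σ²)), so the posterior is Inverse-Gamma(α + n/2, β + SS/2) = Inverse-Gamma(5, 44.09).
The mode of Inverse-Gamma(a, b) is b/(a+1) = 44.09/6 ≈ 7.3483.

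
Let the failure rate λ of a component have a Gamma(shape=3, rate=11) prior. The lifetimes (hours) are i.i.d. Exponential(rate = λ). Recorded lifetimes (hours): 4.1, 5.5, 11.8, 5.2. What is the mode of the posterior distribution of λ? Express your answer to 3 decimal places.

The Exponential(rate=λ) likelihood is ∝ λ^n e^(−λΣtᵢ). Here n = 4 and Σtᵢ = 4.1 + 5.5 + 11.8 + 5.2 = 26.6.
Posterior ∝ λ^2e^(−11λ) · λ^4e^(−26.6λ) = λ^6e^(−37.6λ), i.e. Gamma(7, 37.6).
Mode = (a−1)/b = 6/37.6 ≈ 0.160.

λ̂_MAP = 0.160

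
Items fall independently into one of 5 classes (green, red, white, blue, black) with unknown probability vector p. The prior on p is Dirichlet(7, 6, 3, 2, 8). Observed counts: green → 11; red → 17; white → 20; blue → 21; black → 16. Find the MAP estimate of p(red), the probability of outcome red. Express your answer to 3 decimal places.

MAP estimate of p(red) = 0.208

The posterior is Dirichlet(αᵢ + nᵢ) = Dirichlet(18, 23, 23, 23, 24).
For a Dirichlet(a₁,…,a_K) with all aᵢ > 1, the mode has j-th component (aⱼ − 1)/(Σaᵢ − K).
Here Σaᵢ = 111 and K = 5, so p(red) = (23 − 1)/(111 − 5) = 22/106 ≈ 0.208.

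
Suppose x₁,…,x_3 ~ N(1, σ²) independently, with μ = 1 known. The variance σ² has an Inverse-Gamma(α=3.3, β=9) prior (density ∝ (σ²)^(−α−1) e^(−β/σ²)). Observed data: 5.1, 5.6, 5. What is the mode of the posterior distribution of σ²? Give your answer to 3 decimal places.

σ̂²_MAP = 6.204

Sum of squared deviations about the known mean: SS = (5.1−1)² + (5.6−1)² + (5−1)² = 53.97.
The Normal likelihood contributes (σ²)^(−n/2) exp(−SS/(2σ²)), so the posterior is Inverse-Gamma(α + n/2, β + SS/2) = Inverse-Gamma(4.8, 35.985).
The mode of Inverse-Gamma(a, b) is b/(a+1) = 35.985/5.8 ≈ 6.204.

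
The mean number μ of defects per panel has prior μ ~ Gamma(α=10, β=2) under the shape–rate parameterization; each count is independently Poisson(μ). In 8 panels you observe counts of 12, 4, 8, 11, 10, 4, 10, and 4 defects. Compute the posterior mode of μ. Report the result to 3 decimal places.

μ̂_MAP = 7.200

Σxᵢ = 12+4+8+11+10+4+10+4 = 63, with n = 8.
Posterior ∝ μ^9e^(−2μ) · μ^63e^(−8μ) = μ^72e^(−10μ), i.e. Gamma(shape=73, rate=10).
The mode of a Gamma(a, b) with a ≥ 1 (shape–rate) is (a−1)/b = 72/10 ≈ 7.200.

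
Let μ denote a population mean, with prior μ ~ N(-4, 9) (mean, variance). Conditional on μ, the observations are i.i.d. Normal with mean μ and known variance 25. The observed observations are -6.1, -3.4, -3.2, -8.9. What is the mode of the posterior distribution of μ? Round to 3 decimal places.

μ̂_MAP = -4.826

n = 4; x̄ = ((-6.1) + (-3.4) + (-3.2) + (-8.9))/4 = -21.6/4 = -5.4.
For a Normal prior and Normal likelihood with known variance, the posterior is Normal; its mode equals its mean, the precision-weighted average.
Prior precision 1/σ₀² = 1/9; data precision n/σ² = 4/25 = 0.16.
μ̂ = ((1/9)·(-4) + 0.16·(-5.4)) / (1/9 + 0.16) = (-1472/1125)/(61/225) = -1472/305 ≈ -4.826.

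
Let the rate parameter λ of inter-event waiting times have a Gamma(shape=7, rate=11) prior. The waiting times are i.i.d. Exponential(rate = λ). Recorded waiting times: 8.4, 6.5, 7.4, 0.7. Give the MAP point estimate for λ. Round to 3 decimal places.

λ̂_MAP = 0.294

The Exponential(rate=λ) likelihood is ∝ λ^n e^(−λΣtᵢ). Here n = 4 and Σtᵢ = 8.4 + 6.5 + 7.4 + 0.7 = 23.
Posterior ∝ λ^6e^(−11λ) · λ^4e^(−23λ) = λ^10e^(−34λ), i.e. Gamma(11, 34).
Mode = (a−1)/b = 10/34 ≈ 0.294.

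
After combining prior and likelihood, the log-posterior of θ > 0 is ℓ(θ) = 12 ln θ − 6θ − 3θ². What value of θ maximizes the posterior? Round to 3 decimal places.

ℓ'(θ) = 12/θ − 6 − 6θ. Setting this to zero and multiplying by θ: 6θ² + 6θ − 12 = 0.
θ = (−6 + √(6² + 4·6·12)) / (2·6) = (−6 + √324) / 12 = (−6 + 18)/12 = 1.
ℓ''(θ) = −12/θ² − 6 < 0, confirming a maximum.

θ̂_MAP = 1.000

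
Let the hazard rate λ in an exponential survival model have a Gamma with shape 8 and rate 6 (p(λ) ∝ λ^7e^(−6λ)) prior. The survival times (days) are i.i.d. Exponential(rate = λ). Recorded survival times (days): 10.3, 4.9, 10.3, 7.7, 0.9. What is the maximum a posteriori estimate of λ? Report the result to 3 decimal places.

λ̂_MAP = 0.299

The Exponential(rate=λ) likelihood is ∝ λ^n e^(−λΣtᵢ). Here n = 5 and Σtᵢ = 10.3 + 4.9 + 10.3 + 7.7 + 0.9 = 34.1.
Posterior ∝ λ^7e^(−6λ) · λ^5e^(−34.1λ) = λ^12e^(−40.1λ), i.e. Gamma(13, 40.1).
Mode = (a−1)/b = 12/40.1 ≈ 0.299.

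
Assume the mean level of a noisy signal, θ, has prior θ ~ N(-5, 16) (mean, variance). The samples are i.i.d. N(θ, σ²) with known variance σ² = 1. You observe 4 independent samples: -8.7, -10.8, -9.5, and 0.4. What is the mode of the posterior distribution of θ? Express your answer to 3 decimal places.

θ̂_MAP = -7.117

n = 4; x̄ = ((-8.7) + (-10.8) + (-9.5) + 0.4)/4 = -28.6/4 = -7.15.
For a Normal prior and Normal likelihood with known variance, the posterior is Normal; its mode equals its mean, the precision-weighted average.
Prior precision 1/σ₀² = 1/16 = 0.0625; data precision n/σ² = 4/1 = 4.
θ̂ = (0.0625·(-5) + 4·(-7.15)) / (0.0625 + 4) = (-28.9125)/4.0625 = -2313/325 ≈ -7.117.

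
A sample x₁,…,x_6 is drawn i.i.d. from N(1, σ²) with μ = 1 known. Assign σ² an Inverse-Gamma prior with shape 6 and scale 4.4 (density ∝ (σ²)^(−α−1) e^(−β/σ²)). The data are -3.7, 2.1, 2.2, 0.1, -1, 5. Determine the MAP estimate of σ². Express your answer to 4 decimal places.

σ̂²_MAP = 2.7175

Sum of squared deviations about the known mean: SS = (-3.7−1)² + (2.1−1)² + (2.2−1)² + (0.1−1)² + (-1−1)² + (5−1)² = 45.55.
The Normal likelihood contributes (σ²)^(−n/2) exp(−SS/(2σ²)), so the posterior is Inverse-Gamma(α + n/2, β + SS/2) = Inverse-Gamma(9, 27.175).
The mode of Inverse-Gamma(a, b) is b/(a+1) = 27.175/10 ≈ 2.7175.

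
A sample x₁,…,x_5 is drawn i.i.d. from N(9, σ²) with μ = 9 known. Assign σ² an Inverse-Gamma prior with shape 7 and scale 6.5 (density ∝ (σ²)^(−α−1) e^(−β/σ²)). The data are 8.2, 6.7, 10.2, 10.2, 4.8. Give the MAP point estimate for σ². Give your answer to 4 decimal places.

σ̂²_MAP = 1.8786

Sum of squared deviations about the known mean: SS = (8.2−9)² + (6.7−9)² + (10.2−9)² + (10.2−9)² + (4.8−9)² = 26.45.
The Normal likelihood contributes (σ²)^(−n/2) exp(−SS/(2σ²)), so the posterior is Inverse-Gamma(α + n/2, β + SS/2) = Inverse-Gamma(9.5, 19.725).
The mode of Inverse-Gamma(a, b) is b/(a+1) = 19.725/10.5 ≈ 1.8786.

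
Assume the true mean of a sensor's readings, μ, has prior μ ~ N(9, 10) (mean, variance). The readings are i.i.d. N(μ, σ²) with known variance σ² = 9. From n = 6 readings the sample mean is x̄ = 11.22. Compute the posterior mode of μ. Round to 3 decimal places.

μ̂_MAP = 10.930

n = 6, x̄ = 11.22.
For a Normal prior and Normal likelihood with known variance, the posterior is Normal; its mode equals its mean, the precision-weighted average.
Prior precision 1/σ₀² = 1/10 = 0.1; data precision n/σ² = 6/9 = 2/3.
μ̂ = (0.1·9 + (2/3)·11.22) / (0.1 + 2/3) = 8.38/(23/30) = 1257/115 ≈ 10.930.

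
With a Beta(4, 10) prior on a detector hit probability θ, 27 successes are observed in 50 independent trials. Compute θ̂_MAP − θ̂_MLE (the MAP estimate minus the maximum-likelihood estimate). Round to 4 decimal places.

MAP − MLE = -0.0561

Posterior is Beta(31, 33); MAP = (31−1)/(64−2) = 30/62 ≈ 0.48387.
MLE ignores the prior: θ̂_MLE = k/n = 27/50 ≈ 0.54000.
Difference = 30/62 − 27/50 = -87/1550 ≈ -0.0561.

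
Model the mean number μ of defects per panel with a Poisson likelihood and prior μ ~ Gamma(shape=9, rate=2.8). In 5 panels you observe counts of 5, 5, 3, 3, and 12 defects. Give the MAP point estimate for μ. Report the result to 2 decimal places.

Σxᵢ = 5+5+3+3+12 = 28, with n = 5.
Posterior ∝ μ^8e^(−2.8μ) · μ^28e^(−5μ) = μ^36e^(−7.8μ), i.e. Gamma(shape=37, rate=7.8).
The mode of a Gamma(a, b) with a ≥ 1 (shape–rate) is (a−1)/b = 36/7.8 ≈ 4.62.

μ̂_MAP = 4.62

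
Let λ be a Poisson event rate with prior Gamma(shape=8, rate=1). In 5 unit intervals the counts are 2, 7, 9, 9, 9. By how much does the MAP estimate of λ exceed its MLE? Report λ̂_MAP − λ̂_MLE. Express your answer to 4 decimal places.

Σxᵢ = 36. Posterior is Gamma(44, 6); MAP = (44−1)/6 = 43/6 ≈ 7.16667.
MLE = x̄ = 36/5 ≈ 7.20000.
Difference = 43/6 − 36/5 = -1/30 ≈ -0.0333.

MAP − MLE = -0.0333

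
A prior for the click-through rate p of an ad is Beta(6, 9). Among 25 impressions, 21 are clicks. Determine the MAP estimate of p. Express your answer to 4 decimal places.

p̂_MAP = 0.6842

Prior: Beta(6, 9).
Data: 21 successes in 25 trials. The binomial likelihood contributes p^21(1−p)^4, so the posterior is Beta(6+21, 9+4) = Beta(27, 13).
For Beta(a, b) with a, b > 1 the mode is (a−1)/(a+b−2) = 26/38 ≈ 0.6842.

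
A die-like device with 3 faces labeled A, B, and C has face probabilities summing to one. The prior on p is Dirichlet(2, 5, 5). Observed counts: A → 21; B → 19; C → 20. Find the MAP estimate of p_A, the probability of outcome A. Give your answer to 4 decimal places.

The posterior is Dirichlet(αᵢ + nᵢ) = Dirichlet(23, 24, 25).
For a Dirichlet(a₁,…,a_K) with all aᵢ > 1, the mode has j-th component (aⱼ − 1)/(Σaᵢ − K).
Here Σaᵢ = 72 and K = 3, so p_A = (23 − 1)/(72 − 3) = 22/69 ≈ 0.3188.

MAP estimate of p_A = 0.3188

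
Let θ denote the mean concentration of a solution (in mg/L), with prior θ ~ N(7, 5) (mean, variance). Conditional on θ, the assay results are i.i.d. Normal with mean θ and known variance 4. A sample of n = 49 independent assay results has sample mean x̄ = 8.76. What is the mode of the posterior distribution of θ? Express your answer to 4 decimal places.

n = 49, x̄ = 8.76.
For a Normal prior and Normal likelihood with known variance, the posterior is Normal; its mode equals its mean, the precision-weighted average.
Prior precision 1/σ₀² = 1/5 = 0.2; data precision n/σ² = 49/4 = 12.25.
θ̂ = (0.2·7 + 12.25·8.76) / (0.2 + 12.25) = 108.71/12.45 = 10871/1245 ≈ 8.7317.

θ̂_MAP = 8.7317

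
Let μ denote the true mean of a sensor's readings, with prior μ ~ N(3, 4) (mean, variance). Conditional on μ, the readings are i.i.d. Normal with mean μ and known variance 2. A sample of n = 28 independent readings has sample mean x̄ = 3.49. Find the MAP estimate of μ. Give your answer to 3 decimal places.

n = 28, x̄ = 3.49.
For a Normal prior and Normal likelihood with known variance, the posterior is Normal; its mode equals its mean, the precision-weighted average.
Prior precision 1/σ₀² = 1/4 = 0.25; data precision n/σ² = 28/2 = 14.
μ̂ = (0.25·3 + 14·3.49) / (0.25 + 14) = 49.61/14.25 = 4961/1425 ≈ 3.481.

μ̂_MAP = 3.481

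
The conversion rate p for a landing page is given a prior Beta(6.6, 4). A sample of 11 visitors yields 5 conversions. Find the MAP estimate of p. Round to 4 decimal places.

p̂_MAP = 0.5408

Prior: Beta(6.6, 4).
Data: 5 successes in 11 trials. The binomial likelihood contributes p^5(1−p)^6, so the posterior is Beta(6.6+5, 4+6) = Beta(11.6, 10).
For Beta(a, b) with a, b > 1 the mode is (a−1)/(a+b−2) = 10.6/19.6 ≈ 0.5408.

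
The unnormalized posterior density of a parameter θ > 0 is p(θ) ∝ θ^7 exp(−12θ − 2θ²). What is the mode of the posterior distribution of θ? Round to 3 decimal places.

θ̂_MAP = 0.500

ℓ'(θ) = 7/θ − 12 − 4θ. Setting this to zero and multiplying by θ: 4θ² + 12θ − 7 = 0.
θ = (−12 + √(12² + 4·4·7)) / (2·4) = (−12 + √256) / 8 = (−12 + 16)/8 = 1/2.
ℓ''(θ) = −7/θ² − 4 < 0, confirming a maximum.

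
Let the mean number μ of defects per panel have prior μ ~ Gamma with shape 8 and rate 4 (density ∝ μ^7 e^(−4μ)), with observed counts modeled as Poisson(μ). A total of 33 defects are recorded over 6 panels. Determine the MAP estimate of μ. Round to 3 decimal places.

μ̂_MAP = 4.000

Σxᵢ = 33, n = 6.
Posterior ∝ μ^7e^(−4μ) · μ^33e^(−6μ) = μ^40e^(−10μ), i.e. Gamma(shape=41, rate=10).
The mode of a Gamma(a, b) with a ≥ 1 (shape–rate) is (a−1)/b = 40/10 ≈ 4.000.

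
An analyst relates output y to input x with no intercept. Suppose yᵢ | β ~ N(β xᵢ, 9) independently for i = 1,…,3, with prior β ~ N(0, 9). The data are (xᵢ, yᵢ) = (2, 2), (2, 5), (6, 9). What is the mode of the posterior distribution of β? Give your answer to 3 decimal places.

log p(β | y) = −Σ(yᵢ − βxᵢ)²/(2·9) − β²/(2·9) + const.
Setting the derivative to zero: Σxᵢ(yᵢ − βxᵢ)/9 − β/9 = 0, so β = Σxᵢyᵢ / (Σxᵢ² + σ²/τ²).
Σxᵢyᵢ = 2·2 + 2·5 + 6·9 = 68; Σxᵢ² = 44; σ²/τ² = 1.
β̂_MAP = 68 / (44 + 1) = 68/45 ≈ 1.511.

β̂_MAP = 1.511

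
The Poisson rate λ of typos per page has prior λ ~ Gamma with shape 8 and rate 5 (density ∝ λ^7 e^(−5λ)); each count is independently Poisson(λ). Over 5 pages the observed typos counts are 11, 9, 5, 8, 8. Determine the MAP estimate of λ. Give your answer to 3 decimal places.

Σxᵢ = 11+9+5+8+8 = 41, with n = 5.
Posterior ∝ λ^7e^(−5λ) · λ^41e^(−5λ) = λ^48e^(−10λ), i.e. Gamma(shape=49, rate=10).
The mode of a Gamma(a, b) with a ≥ 1 (shape–rate) is (a−1)/b = 48/10 ≈ 4.800.

λ̂_MAP = 4.800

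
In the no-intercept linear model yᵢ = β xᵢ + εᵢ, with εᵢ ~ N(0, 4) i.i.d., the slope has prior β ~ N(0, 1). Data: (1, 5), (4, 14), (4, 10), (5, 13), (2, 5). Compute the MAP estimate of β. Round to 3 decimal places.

β̂_MAP = 2.667

log p(β | y) = −Σ(yᵢ − βxᵢ)²/(2·4) − β²/(2·1) + const.
Setting the derivative to zero: Σxᵢ(yᵢ − βxᵢ)/4 − β/1 = 0, so β = Σxᵢyᵢ / (Σxᵢ² + σ²/τ²).
Σxᵢyᵢ = 1·5 + 4·14 + 4·10 + 5·13 + 2·5 = 176; Σxᵢ² = 62; σ²/τ² = 4.
β̂_MAP = 176 / (62 + 4) = 176/66 ≈ 2.667.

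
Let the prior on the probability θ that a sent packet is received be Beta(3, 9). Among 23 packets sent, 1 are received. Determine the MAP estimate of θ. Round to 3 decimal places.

θ̂_MAP = 0.091

Prior: Beta(3, 9).
Data: 1 success in 23 trials. The binomial likelihood contributes θ(1−θ)^22, so the posterior is Beta(3+1, 9+22) = Beta(4, 31).
For Beta(a, b) with a, b > 1 the mode is (a−1)/(a+b−2) = 3/33 ≈ 0.091.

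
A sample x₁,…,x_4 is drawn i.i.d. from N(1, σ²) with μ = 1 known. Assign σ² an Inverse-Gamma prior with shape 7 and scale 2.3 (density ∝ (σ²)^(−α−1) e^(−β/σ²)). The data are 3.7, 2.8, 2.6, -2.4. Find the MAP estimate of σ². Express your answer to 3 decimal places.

Sum of squared deviations about the known mean: SS = (3.7−1)² + (2.8−1)² + (2.6−1)² + (-2.4−1)² = 24.65.
The Normal likelihood contributes (σ²)^(−n/2) exp(−SS/(2σ²)), so the posterior is Inverse-Gamma(α + n/2, β + SS/2) = Inverse-Gamma(9, 14.625).
The mode of Inverse-Gamma(a, b) is b/(a+1) = 14.625/10 ≈ 1.463.

σ̂²_MAP = 1.463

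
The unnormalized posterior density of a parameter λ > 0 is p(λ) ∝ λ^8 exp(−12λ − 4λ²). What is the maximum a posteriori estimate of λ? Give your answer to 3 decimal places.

λ̂_MAP = 0.500

ℓ'(λ) = 8/λ − 12 − 8λ. Setting this to zero and multiplying by λ: 8λ² + 12λ − 8 = 0.
λ = (−12 + √(12² + 4·8·8)) / (2·8) = (−12 + √400) / 16 = (−12 + 20)/16 = 1/2.
ℓ''(λ) = −8/λ² − 8 < 0, confirming a maximum.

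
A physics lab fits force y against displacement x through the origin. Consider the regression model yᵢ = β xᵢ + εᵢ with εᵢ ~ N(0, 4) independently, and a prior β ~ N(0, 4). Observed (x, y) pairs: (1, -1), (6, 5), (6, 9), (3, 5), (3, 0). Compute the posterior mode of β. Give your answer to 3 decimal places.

β̂_MAP = 1.065

log p(β | y) = −Σ(yᵢ − βxᵢ)²/(2·4) − β²/(2·4) + const.
Setting the derivative to zero: Σxᵢ(yᵢ − βxᵢ)/4 − β/4 = 0, so β = Σxᵢyᵢ / (Σxᵢ² + σ²/τ²).
Σxᵢyᵢ = 1·(-1) + 6·5 + 6·9 + 3·5 + 3·0 = 98; Σxᵢ² = 91; σ²/τ² = 1.
β̂_MAP = 98 / (91 + 1) = 98/92 ≈ 1.065.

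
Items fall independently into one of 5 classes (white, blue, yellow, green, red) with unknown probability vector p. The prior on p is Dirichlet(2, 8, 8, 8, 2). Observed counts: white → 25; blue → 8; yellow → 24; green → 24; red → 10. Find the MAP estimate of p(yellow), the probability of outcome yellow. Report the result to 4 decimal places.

The posterior is Dirichlet(αᵢ + nᵢ) = Dirichlet(27, 16, 32, 32, 12).
For a Dirichlet(a₁,…,a_K) with all aᵢ > 1, the mode has j-th component (aⱼ − 1)/(Σaᵢ − K).
Here Σaᵢ = 119 and K = 5, so p(yellow) = (32 − 1)/(119 − 5) = 31/114 ≈ 0.2719.

MAP estimate of p(yellow) = 0.2719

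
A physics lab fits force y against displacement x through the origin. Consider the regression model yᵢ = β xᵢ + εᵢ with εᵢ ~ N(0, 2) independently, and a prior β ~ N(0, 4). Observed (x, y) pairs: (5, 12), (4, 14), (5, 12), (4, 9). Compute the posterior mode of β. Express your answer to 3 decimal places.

log p(β | y) = −Σ(yᵢ − βxᵢ)²/(2·2) − β²/(2·4) + const.
Setting the derivative to zero: Σxᵢ(yᵢ − βxᵢ)/2 − β/4 = 0, so β = Σxᵢyᵢ / (Σxᵢ² + σ²/τ²).
Σxᵢyᵢ = 5·12 + 4·14 + 5·12 + 4·9 = 212; Σxᵢ² = 82; σ²/τ² = 0.5.
β̂_MAP = 212 / (82 + 0.5) = 212/82.5 ≈ 2.570.

β̂_MAP = 2.570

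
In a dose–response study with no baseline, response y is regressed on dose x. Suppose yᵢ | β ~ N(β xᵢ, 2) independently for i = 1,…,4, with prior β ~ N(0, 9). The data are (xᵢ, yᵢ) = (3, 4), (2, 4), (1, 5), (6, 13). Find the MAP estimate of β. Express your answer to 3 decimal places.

log p(β | y) = −Σ(yᵢ − βxᵢ)²/(2·2) − β²/(2·9) + const.
Setting the derivative to zero: Σxᵢ(yᵢ − βxᵢ)/2 − β/9 = 0, so β = Σxᵢyᵢ / (Σxᵢ² + σ²/τ²).
Σxᵢyᵢ = 3·4 + 2·4 + 1·5 + 6·13 = 103; Σxᵢ² = 50; σ²/τ² = 2/9.
β̂_MAP = 103 / (50 + 2/9) = 103/(452/9) = 927/452 ≈ 2.051.

β̂_MAP = 2.051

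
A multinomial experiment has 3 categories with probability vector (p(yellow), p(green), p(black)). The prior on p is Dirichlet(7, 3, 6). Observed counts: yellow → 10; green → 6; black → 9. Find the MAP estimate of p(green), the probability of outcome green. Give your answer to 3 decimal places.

The posterior is Dirichlet(αᵢ + nᵢ) = Dirichlet(17, 9, 15).
For a Dirichlet(a₁,…,a_K) with all aᵢ > 1, the mode has j-th component (aⱼ − 1)/(Σaᵢ − K).
Here Σaᵢ = 41 and K = 3, so p(green) = (9 − 1)/(41 − 3) = 8/38 ≈ 0.211.

MAP estimate of p(green) = 0.211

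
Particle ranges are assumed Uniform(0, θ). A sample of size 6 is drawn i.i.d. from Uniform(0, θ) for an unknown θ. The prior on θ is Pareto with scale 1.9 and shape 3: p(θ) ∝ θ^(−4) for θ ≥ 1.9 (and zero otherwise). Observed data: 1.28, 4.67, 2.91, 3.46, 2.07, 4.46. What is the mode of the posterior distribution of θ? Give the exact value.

The Uniform(0, θ) likelihood is θ^(−n) for θ ≥ max(xᵢ), zero otherwise. Here max(xᵢ) = 4.67.
Posterior ∝ θ^(−4) · θ^(−6) = θ^(−10) on θ ≥ max(1.9, 4.67) = 4.67.
This density is strictly decreasing in θ, so the posterior mode lies at the lower boundary of the support.

θ̂_MAP = 4.67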